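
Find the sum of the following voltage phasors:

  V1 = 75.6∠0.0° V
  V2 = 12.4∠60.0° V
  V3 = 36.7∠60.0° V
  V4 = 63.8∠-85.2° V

Step 1 — Convert each phasor to rectangular form:
  V1 = 75.6·(cos(0.0°) + j·sin(0.0°)) = 75.6 V
  V2 = 12.4·(cos(60.0°) + j·sin(60.0°)) = 6.2 + j10.74 V
  V3 = 36.7·(cos(60.0°) + j·sin(60.0°)) = 18.35 + j31.78 V
  V4 = 63.8·(cos(-85.2°) + j·sin(-85.2°)) = 5.339 - j63.58 V
Step 2 — Sum components: V_total = 105.5 - j21.05 V.
Step 3 — Convert to polar: |V_total| = 107.6 V, ∠V_total = -11.3°.

V_total = 107.6∠-11.3° V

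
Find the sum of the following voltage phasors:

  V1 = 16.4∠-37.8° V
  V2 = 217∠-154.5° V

Step 1 — Convert each phasor to rectangular form:
  V1 = 16.4·(cos(-37.8°) + j·sin(-37.8°)) = 12.96 - j10.05 V
  V2 = 217·(cos(-154.5°) + j·sin(-154.5°)) = -195.9 - j93.42 V
Step 2 — Sum components: V_total = -182.9 - j103.5 V.
Step 3 — Convert to polar: |V_total| = 210.1 V, ∠V_total = -150.5°.

V_total = 210.1∠-150.5° V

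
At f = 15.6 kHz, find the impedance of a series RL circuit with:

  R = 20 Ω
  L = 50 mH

Step 1 — Angular frequency: ω = 2π·f = 2π·1.56e+04 = 9.802e+04 rad/s.
Step 2 — Component impedances:
  R: Z = R = 20 Ω
  L: Z = jωL = j·9.802e+04·0.05 = 0 + j4901 Ω
Step 3 — Series combination: Z_total = R + L = 20 + j4901 Ω = 4901∠89.8° Ω.

Z = 20 + j4901 Ω = 4901∠89.8° Ω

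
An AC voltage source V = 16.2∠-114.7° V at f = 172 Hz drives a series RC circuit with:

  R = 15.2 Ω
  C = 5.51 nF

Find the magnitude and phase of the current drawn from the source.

Step 1 — Angular frequency: ω = 2π·f = 2π·172 = 1081 rad/s.
Step 2 — Component impedances:
  R: Z = R = 15.2 Ω
  C: Z = 1/(jωC) = -j/(ω·C) = 0 - j1.679e+05 Ω
Step 3 — Series combination: Z_total = R + C = 15.2 - j1.679e+05 Ω = 1.679e+05∠-90.0° Ω.
Step 4 — Source phasor: V = 16.2∠-114.7° V = -6.769 - j14.72 V.
Step 5 — Ohm's law: I = V / Z_total = (-6.769 - j14.72) / (15.2 - j1.679e+05) = 8.764e-05 - j4.032e-05 A.
Step 6 — Convert to polar: |I| = 9.647e-05 A, ∠I = -24.7°.

I = 9.647e-05∠-24.7° A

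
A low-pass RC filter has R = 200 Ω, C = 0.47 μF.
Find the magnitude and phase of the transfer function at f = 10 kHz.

Step 1 — Angular frequency: ω = 2π·1e+04 = 6.283e+04 rad/s.
Step 2 — Transfer function: H(jω) = 1/(1 + jωRC).
Step 3 — Denominator: 1 + jωRC = 1 + j·6.283e+04·200·4.7e-07 = 1 + j5.906.
Step 4 — H = 0.02787 - j0.1646.
Step 5 — Magnitude: |H| = 0.1669 (-15.5 dB); phase: φ = -80.4°.

|H| = 0.1669 (-15.5 dB), φ = -80.4°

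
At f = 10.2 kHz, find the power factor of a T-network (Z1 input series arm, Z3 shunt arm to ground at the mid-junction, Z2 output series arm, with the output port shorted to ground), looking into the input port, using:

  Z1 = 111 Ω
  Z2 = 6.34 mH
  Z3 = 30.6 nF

Step 1 — Angular frequency: ω = 2π·f = 2π·1.02e+04 = 6.409e+04 rad/s.
Step 2 — Component impedances:
  Z1: Z = R = 111 Ω
  Z2: Z = jωL = j·6.409e+04·0.00634 = 0 + j406.3 Ω
  Z3: Z = 1/(jωC) = -j/(ω·C) = 0 - j509.9 Ω
Step 3 — With the output port shorted to ground, the output series arm Z2 runs from the junction to ground; the shunt arm Z3 also runs from the junction to ground. They appear in parallel: Z3 || Z2 = 0 + j2000 Ω.
Step 4 — Series with input arm Z1: Z_in = Z1 + (Z3 || Z2) = 111 + j2000 Ω = 2003∠86.8° Ω.
Step 5 — Power factor: PF = cos(φ) = Re(Z)/|Z| = 111/2003.1 = 0.05541.
Step 6 — Type: Im(Z) = 2000 ⇒ lagging (phase φ = 86.8°).

PF = 0.05541 (lagging, φ = 86.8°)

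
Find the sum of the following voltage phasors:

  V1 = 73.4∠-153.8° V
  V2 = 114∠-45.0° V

Step 1 — Convert each phasor to rectangular form:
  V1 = 73.4·(cos(-153.8°) + j·sin(-153.8°)) = -65.86 - j32.41 V
  V2 = 114·(cos(-45.0°) + j·sin(-45.0°)) = 80.61 - j80.61 V
Step 2 — Sum components: V_total = 14.75 - j113 V.
Step 3 — Convert to polar: |V_total| = 114 V, ∠V_total = -82.6°.

V_total = 114∠-82.6° V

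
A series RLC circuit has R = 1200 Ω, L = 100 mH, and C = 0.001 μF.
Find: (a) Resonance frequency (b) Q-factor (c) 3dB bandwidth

Step 1 — Resonance: ω₀ = 1/√(LC) = 1/√(0.1·1e-09) = 1e+05 rad/s.
Step 2 — f₀ = ω₀/(2π) = 1.592e+04 Hz.
Step 3 — Series Q: Q = ω₀L/R = 1e+05·0.1/1200 = 8.333.
Step 4 — Bandwidth: Δω = ω₀/Q = 1.2e+04 rad/s; BW = Δω/(2π) = 1910 Hz.

(a) f₀ = 1.592e+04 Hz  (b) Q = 8.333  (c) BW = 1910 Hz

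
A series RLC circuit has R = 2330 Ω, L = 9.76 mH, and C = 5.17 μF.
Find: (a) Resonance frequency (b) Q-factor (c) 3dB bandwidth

Step 1 — Resonance: ω₀ = 1/√(LC) = 1/√(0.00976·5.17e-06) = 4452 rad/s.
Step 2 — f₀ = ω₀/(2π) = 708.5 Hz.
Step 3 — Series Q: Q = ω₀L/R = 4452·0.00976/2330 = 0.01865.
Step 4 — Bandwidth: Δω = ω₀/Q = 2.387e+05 rad/s; BW = Δω/(2π) = 3.799e+04 Hz.

(a) f₀ = 708.5 Hz  (b) Q = 0.01865  (c) BW = 3.799e+04 Hz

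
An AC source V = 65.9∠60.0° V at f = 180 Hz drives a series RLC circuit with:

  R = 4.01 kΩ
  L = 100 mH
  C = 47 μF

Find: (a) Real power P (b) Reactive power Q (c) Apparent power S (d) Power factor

Step 1 — Angular frequency: ω = 2π·f = 2π·180 = 1131 rad/s.
Step 2 — Component impedances:
  R: Z = R = 4010 Ω
  L: Z = jωL = j·1131·0.1 = 0 + j113.1 Ω
  C: Z = 1/(jωC) = -j/(ω·C) = 0 - j18.81 Ω
Step 3 — Series combination: Z_total = R + L + C = 4010 + j94.28 Ω = 4011∠1.3° Ω.
Step 4 — Source phasor: V = 65.9∠60.0° V = 32.95 + j57.07 V.
Step 5 — Current: I = V / Z = 0.008547 + j0.01403 A = 0.01643∠58.7° A.
Step 6 — Complex power: S = V·I* = 1.082 + j0.02545 VA.
Step 7 — Real power: P = Re(S) = 1.082 W.
Step 8 — Reactive power: Q = Im(S) = 0.02545 VAR.
Step 9 — Apparent power: |S| = 1.083 VA.
Step 10 — Power factor: PF = P/|S| = 0.9997 (lagging).

(a) P = 1.082 W  (b) Q = 0.02545 VAR  (c) S = 1.083 VA  (d) PF = 0.9997 (lagging)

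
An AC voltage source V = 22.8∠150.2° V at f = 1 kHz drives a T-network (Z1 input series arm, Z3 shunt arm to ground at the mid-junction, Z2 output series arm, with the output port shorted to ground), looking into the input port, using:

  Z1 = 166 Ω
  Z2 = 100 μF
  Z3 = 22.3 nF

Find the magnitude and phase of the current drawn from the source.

Step 1 — Angular frequency: ω = 2π·f = 2π·1000 = 6283 rad/s.
Step 2 — Component impedances:
  Z1: Z = R = 166 Ω
  Z2: Z = 1/(jωC) = -j/(ω·C) = 0 - j1.592 Ω
  Z3: Z = 1/(jωC) = -j/(ω·C) = 0 - j7137 Ω
Step 3 — With the output port shorted to ground, the output series arm Z2 runs from the junction to ground; the shunt arm Z3 also runs from the junction to ground. They appear in parallel: Z3 || Z2 = 0 - j1.591 Ω.
Step 4 — Series with input arm Z1: Z_in = Z1 + (Z3 || Z2) = 166 - j1.591 Ω = 166∠-0.5° Ω.
Step 5 — Source phasor: V = 22.8∠150.2° V = -19.79 + j11.33 V.
Step 6 — Ohm's law: I = V / Z_total = (-19.79 + j11.33) / (166 - j1.591) = -0.1198 + j0.06711 A.
Step 7 — Convert to polar: |I| = 0.1373 A, ∠I = 150.7°.

I = 0.1373∠150.7° A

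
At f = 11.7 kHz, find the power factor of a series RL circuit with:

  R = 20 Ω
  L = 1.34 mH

Step 1 — Angular frequency: ω = 2π·f = 2π·1.17e+04 = 7.351e+04 rad/s.
Step 2 — Component impedances:
  R: Z = R = 20 Ω
  L: Z = jωL = j·7.351e+04·0.00134 = 0 + j98.51 Ω
Step 3 — Series combination: Z_total = R + L = 20 + j98.51 Ω = 100.5∠78.5° Ω.
Step 4 — Power factor: PF = cos(φ) = Re(Z)/|Z| = 20/100.5 = 0.199.
Step 5 — Type: Im(Z) = 98.51 ⇒ lagging (phase φ = 78.5°).

PF = 0.199 (lagging, φ = 78.5°)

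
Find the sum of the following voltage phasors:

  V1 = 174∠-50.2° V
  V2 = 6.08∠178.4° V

Step 1 — Convert each phasor to rectangular form:
  V1 = 174·(cos(-50.2°) + j·sin(-50.2°)) = 111.4 - j133.7 V
  V2 = 6.08·(cos(178.4°) + j·sin(178.4°)) = -6.078 + j0.1698 V
Step 2 — Sum components: V_total = 105.3 - j133.5 V.
Step 3 — Convert to polar: |V_total| = 170 V, ∠V_total = -51.7°.

V_total = 170∠-51.7° V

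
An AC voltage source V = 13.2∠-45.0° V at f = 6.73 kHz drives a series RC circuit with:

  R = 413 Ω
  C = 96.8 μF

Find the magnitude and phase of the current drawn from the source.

Step 1 — Angular frequency: ω = 2π·f = 2π·6730 = 4.229e+04 rad/s.
Step 2 — Component impedances:
  R: Z = R = 413 Ω
  C: Z = 1/(jωC) = -j/(ω·C) = 0 - j0.2443 Ω
Step 3 — Series combination: Z_total = R + C = 413 - j0.2443 Ω = 413∠-0.0° Ω.
Step 4 — Source phasor: V = 13.2∠-45.0° V = 9.334 - j9.334 V.
Step 5 — Ohm's law: I = V / Z_total = (9.334 - j9.334) / (413 - j0.2443) = 0.02261 - j0.02259 A.
Step 6 — Convert to polar: |I| = 0.03196 A, ∠I = -45.0°.

I = 0.03196∠-45.0° A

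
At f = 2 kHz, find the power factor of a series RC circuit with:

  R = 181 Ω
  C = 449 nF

Step 1 — Angular frequency: ω = 2π·f = 2π·2000 = 1.257e+04 rad/s.
Step 2 — Component impedances:
  R: Z = R = 181 Ω
  C: Z = 1/(jωC) = -j/(ω·C) = 0 - j177.2 Ω
Step 3 — Series combination: Z_total = R + C = 181 - j177.2 Ω = 253.3∠-44.4° Ω.
Step 4 — Power factor: PF = cos(φ) = Re(Z)/|Z| = 181/253.32 = 0.7145.
Step 5 — Type: Im(Z) = -177.2 ⇒ leading (phase φ = -44.4°).

PF = 0.7145 (leading, φ = -44.4°)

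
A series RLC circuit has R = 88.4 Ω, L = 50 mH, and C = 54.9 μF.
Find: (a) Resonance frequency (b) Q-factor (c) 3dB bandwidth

Step 1 — Resonance condition Im(Z)=0 gives ω₀ = 1/√(LC).
Step 2 — ω₀ = 1/√(0.05·5.49e-05) = 603.6 rad/s.
Step 3 — f₀ = ω₀/(2π) = 96.06 Hz.
Step 4 — Series Q: Q = ω₀L/R = 603.6·0.05/88.4 = 0.3414.
Step 5 — 3dB bandwidth: Δω = ω₀/Q = 1768 rad/s; BW = Δω/(2π) = 281.4 Hz.

(a) f₀ = 96.06 Hz  (b) Q = 0.3414  (c) BW = 281.4 Hz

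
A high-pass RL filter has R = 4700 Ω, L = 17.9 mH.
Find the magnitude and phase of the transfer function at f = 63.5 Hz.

Step 1 — Angular frequency: ω = 2π·63.5 = 399 rad/s.
Step 2 — Transfer function: H(jω) = jωL/(R + jωL).
Step 3 — Numerator jωL = j·7.142; denominator R + jωL = 4700 + j7.142.
Step 4 — H = 2.309e-06 + j0.00152.
Step 5 — Magnitude: |H| = 0.00152 (-56.4 dB); phase: φ = 89.9°.

|H| = 0.00152 (-56.4 dB), φ = 89.9°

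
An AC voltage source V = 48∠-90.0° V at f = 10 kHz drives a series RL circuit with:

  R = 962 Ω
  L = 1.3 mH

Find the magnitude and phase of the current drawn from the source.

Step 1 — Angular frequency: ω = 2π·f = 2π·1e+04 = 6.283e+04 rad/s.
Step 2 — Component impedances:
  R: Z = R = 962 Ω
  L: Z = jωL = j·6.283e+04·0.0013 = 0 + j81.68 Ω
Step 3 — Series combination: Z_total = R + L = 962 + j81.68 Ω = 965.5∠4.9° Ω.
Step 4 — Source phasor: V = 48∠-90.0° V = 0 - j48 V.
Step 5 — Ohm's law: I = V / Z_total = (0 - j48) / (962 + j81.68) = -0.004206 - j0.04954 A.
Step 6 — Convert to polar: |I| = 0.04972 A, ∠I = -94.9°.

I = 0.04972∠-94.9° A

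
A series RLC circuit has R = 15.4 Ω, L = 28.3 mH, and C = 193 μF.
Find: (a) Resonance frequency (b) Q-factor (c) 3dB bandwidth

Step 1 — Resonance: ω₀ = 1/√(LC) = 1/√(0.0283·0.000193) = 427.9 rad/s.
Step 2 — f₀ = ω₀/(2π) = 68.1 Hz.
Step 3 — Series Q: Q = ω₀L/R = 427.9·0.0283/15.4 = 0.7863.
Step 4 — Bandwidth: Δω = ω₀/Q = 544.2 rad/s; BW = Δω/(2π) = 86.61 Hz.

(a) f₀ = 68.1 Hz  (b) Q = 0.7863  (c) BW = 86.61 Hz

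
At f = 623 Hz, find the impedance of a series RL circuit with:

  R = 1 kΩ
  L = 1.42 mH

Step 1 — Angular frequency: ω = 2π·f = 2π·623 = 3914 rad/s.
Step 2 — Component impedances:
  R: Z = R = 1000 Ω
  L: Z = jωL = j·3914·0.00142 = 0 + j5.558 Ω
Step 3 — Series combination: Z_total = R + L = 1000 + j5.558 Ω = 1000∠0.3° Ω.

Z = 1000 + j5.558 Ω = 1000∠0.3° Ω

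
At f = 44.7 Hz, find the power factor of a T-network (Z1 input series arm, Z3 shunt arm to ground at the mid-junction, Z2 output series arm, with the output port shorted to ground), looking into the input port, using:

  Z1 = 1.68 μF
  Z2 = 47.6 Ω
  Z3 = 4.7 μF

Step 1 — Angular frequency: ω = 2π·f = 2π·44.7 = 280.9 rad/s.
Step 2 — Component impedances:
  Z1: Z = 1/(jωC) = -j/(ω·C) = 0 - j2119 Ω
  Z2: Z = R = 47.6 Ω
  Z3: Z = 1/(jωC) = -j/(ω·C) = 0 - j757.6 Ω
Step 3 — With the output port shorted to ground, the output series arm Z2 runs from the junction to ground; the shunt arm Z3 also runs from the junction to ground. They appear in parallel: Z3 || Z2 = 47.41 - j2.979 Ω.
Step 4 — Series with input arm Z1: Z_in = Z1 + (Z3 || Z2) = 47.41 - j2122 Ω = 2123∠-88.7° Ω.
Step 5 — Power factor: PF = cos(φ) = Re(Z)/|Z| = 47.41/2123 = 0.02233.
Step 6 — Type: Im(Z) = -2122 ⇒ leading (phase φ = -88.7°).

PF = 0.02233 (leading, φ = -88.7°)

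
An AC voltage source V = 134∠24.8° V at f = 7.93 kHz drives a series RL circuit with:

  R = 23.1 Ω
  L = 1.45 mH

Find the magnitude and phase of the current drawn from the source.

Step 1 — Angular frequency: ω = 2π·f = 2π·7930 = 4.983e+04 rad/s.
Step 2 — Component impedances:
  R: Z = R = 23.1 Ω
  L: Z = jωL = j·4.983e+04·0.00145 = 0 + j72.25 Ω
Step 3 — Series combination: Z_total = R + L = 23.1 + j72.25 Ω = 75.85∠72.3° Ω.
Step 4 — Source phasor: V = 134∠24.8° V = 121.6 + j56.21 V.
Step 5 — Ohm's law: I = V / Z_total = (121.6 + j56.21) / (23.1 + j72.25) = 1.194 - j1.302 A.
Step 6 — Convert to polar: |I| = 1.767 A, ∠I = -47.5°.

I = 1.767∠-47.5° A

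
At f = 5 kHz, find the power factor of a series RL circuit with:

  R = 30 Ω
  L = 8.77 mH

Step 1 — Angular frequency: ω = 2π·f = 2π·5000 = 3.142e+04 rad/s.
Step 2 — Component impedances:
  R: Z = R = 30 Ω
  L: Z = jωL = j·3.142e+04·0.00877 = 0 + j275.5 Ω
Step 3 — Series combination: Z_total = R + L = 30 + j275.5 Ω = 277.1∠83.8° Ω.
Step 4 — Power factor: PF = cos(φ) = Re(Z)/|Z| = 30/277.15 = 0.1082.
Step 5 — Type: Im(Z) = 275.5 ⇒ lagging (phase φ = 83.8°).

PF = 0.1082 (lagging, φ = 83.8°)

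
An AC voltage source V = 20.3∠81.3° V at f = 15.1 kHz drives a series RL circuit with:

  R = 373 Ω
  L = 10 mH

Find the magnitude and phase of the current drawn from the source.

Step 1 — Angular frequency: ω = 2π·f = 2π·1.51e+04 = 9.488e+04 rad/s.
Step 2 — Component impedances:
  R: Z = R = 373 Ω
  L: Z = jωL = j·9.488e+04·0.01 = 0 + j948.8 Ω
Step 3 — Series combination: Z_total = R + L = 373 + j948.8 Ω = 1019∠68.5° Ω.
Step 4 — Source phasor: V = 20.3∠81.3° V = 3.071 + j20.07 V.
Step 5 — Ohm's law: I = V / Z_total = (3.071 + j20.07) / (373 + j948.8) = 0.01942 + j0.004399 A.
Step 6 — Convert to polar: |I| = 0.01991 A, ∠I = 12.8°.

I = 0.01991∠12.8° A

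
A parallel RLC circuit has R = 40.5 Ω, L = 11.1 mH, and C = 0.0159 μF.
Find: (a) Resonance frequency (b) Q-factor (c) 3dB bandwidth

Step 1 — Resonance: ω₀ = 1/√(LC) = 1/√(0.0111·1.59e-08) = 7.527e+04 rad/s.
Step 2 — f₀ = ω₀/(2π) = 1.198e+04 Hz.
Step 3 — Parallel Q: Q = R/(ω₀L) = 40.5/(7.527e+04·0.0111) = 0.04847.
Step 4 — Bandwidth: Δω = ω₀/Q = 1.553e+06 rad/s; BW = Δω/(2π) = 2.472e+05 Hz.

(a) f₀ = 1.198e+04 Hz  (b) Q = 0.04847  (c) BW = 2.472e+05 Hz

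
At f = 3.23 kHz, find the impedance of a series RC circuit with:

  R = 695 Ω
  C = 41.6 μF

Step 1 — Angular frequency: ω = 2π·f = 2π·3230 = 2.029e+04 rad/s.
Step 2 — Component impedances:
  R: Z = R = 695 Ω
  C: Z = 1/(jωC) = -j/(ω·C) = 0 - j1.184 Ω
Step 3 — Series combination: Z_total = R + C = 695 - j1.184 Ω = 695∠-0.1° Ω.

Z = 695 - j1.184 Ω = 695∠-0.1° Ω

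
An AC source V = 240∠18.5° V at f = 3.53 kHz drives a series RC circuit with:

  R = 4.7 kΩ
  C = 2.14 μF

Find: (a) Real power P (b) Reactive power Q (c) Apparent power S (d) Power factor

Step 1 — Angular frequency: ω = 2π·f = 2π·3530 = 2.218e+04 rad/s.
Step 2 — Component impedances:
  R: Z = R = 4700 Ω
  C: Z = 1/(jωC) = -j/(ω·C) = 0 - j21.07 Ω
Step 3 — Series combination: Z_total = R + C = 4700 - j21.07 Ω = 4700∠-0.3° Ω.
Step 4 — Source phasor: V = 240∠18.5° V = 227.6 + j76.15 V.
Step 5 — Current: I = V / Z = 0.04835 + j0.01642 A = 0.05106∠18.8° A.
Step 6 — Complex power: S = V·I* = 12.26 - j0.05494 VA.
Step 7 — Real power: P = Re(S) = 12.26 W.
Step 8 — Reactive power: Q = Im(S) = -0.05494 VAR.
Step 9 — Apparent power: |S| = 12.26 VA.
Step 10 — Power factor: PF = P/|S| = 1 (leading).

(a) P = 12.26 W  (b) Q = -0.05494 VAR  (c) S = 12.26 VA  (d) PF = 1 (leading)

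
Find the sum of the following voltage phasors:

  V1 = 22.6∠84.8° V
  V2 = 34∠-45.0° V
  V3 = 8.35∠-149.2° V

Step 1 — Convert each phasor to rectangular form:
  V1 = 22.6·(cos(84.8°) + j·sin(84.8°)) = 2.048 + j22.51 V
  V2 = 34·(cos(-45.0°) + j·sin(-45.0°)) = 24.04 - j24.04 V
  V3 = 8.35·(cos(-149.2°) + j·sin(-149.2°)) = -7.172 - j4.276 V
Step 2 — Sum components: V_total = 18.92 - j5.81 V.
Step 3 — Convert to polar: |V_total| = 19.79 V, ∠V_total = -17.1°.

V_total = 19.79∠-17.1° V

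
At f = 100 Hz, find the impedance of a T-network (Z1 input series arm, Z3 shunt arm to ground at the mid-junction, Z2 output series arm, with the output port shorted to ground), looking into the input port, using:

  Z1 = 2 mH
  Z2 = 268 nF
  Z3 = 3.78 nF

Step 1 — Angular frequency: ω = 2π·f = 2π·100 = 628.3 rad/s.
Step 2 — Component impedances:
  Z1: Z = jωL = j·628.3·0.002 = 0 + j1.257 Ω
  Z2: Z = 1/(jωC) = -j/(ω·C) = 0 - j5939 Ω
  Z3: Z = 1/(jωC) = -j/(ω·C) = 0 - j4.21e+05 Ω
Step 3 — With the output port shorted to ground, the output series arm Z2 runs from the junction to ground; the shunt arm Z3 also runs from the junction to ground. They appear in parallel: Z3 || Z2 = 0 - j5856 Ω.
Step 4 — Series with input arm Z1: Z_in = Z1 + (Z3 || Z2) = 0 - j5855 Ω = 5855∠-90.0° Ω.

Z = 0 - j5855 Ω = 5855∠-90.0° Ω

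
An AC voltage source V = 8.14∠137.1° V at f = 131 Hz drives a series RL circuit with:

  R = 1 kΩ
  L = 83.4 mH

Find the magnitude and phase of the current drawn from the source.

Step 1 — Angular frequency: ω = 2π·f = 2π·131 = 823.1 rad/s.
Step 2 — Component impedances:
  R: Z = R = 1000 Ω
  L: Z = jωL = j·823.1·0.0834 = 0 + j68.65 Ω
Step 3 — Series combination: Z_total = R + L = 1000 + j68.65 Ω = 1002∠3.9° Ω.
Step 4 — Source phasor: V = 8.14∠137.1° V = -5.963 + j5.541 V.
Step 5 — Ohm's law: I = V / Z_total = (-5.963 + j5.541) / (1000 + j68.65) = -0.005556 + j0.005922 A.
Step 6 — Convert to polar: |I| = 0.008121 A, ∠I = 133.2°.

I = 0.008121∠133.2° A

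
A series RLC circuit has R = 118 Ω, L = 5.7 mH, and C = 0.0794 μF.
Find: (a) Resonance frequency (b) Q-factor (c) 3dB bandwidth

Step 1 — Resonance: ω₀ = 1/√(LC) = 1/√(0.0057·7.94e-08) = 4.701e+04 rad/s.
Step 2 — f₀ = ω₀/(2π) = 7481 Hz.
Step 3 — Series Q: Q = ω₀L/R = 4.701e+04·0.0057/118 = 2.271.
Step 4 — Bandwidth: Δω = ω₀/Q = 2.07e+04 rad/s; BW = Δω/(2π) = 3295 Hz.

(a) f₀ = 7481 Hz  (b) Q = 2.271  (c) BW = 3295 Hz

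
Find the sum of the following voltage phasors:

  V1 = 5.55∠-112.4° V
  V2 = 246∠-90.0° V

Step 1 — Convert each phasor to rectangular form:
  V1 = 5.55·(cos(-112.4°) + j·sin(-112.4°)) = -2.115 - j5.131 V
  V2 = 246·(cos(-90.0°) + j·sin(-90.0°)) = 0 - j246 V
Step 2 — Sum components: V_total = -2.115 - j251.1 V.
Step 3 — Convert to polar: |V_total| = 251.1 V, ∠V_total = -90.5°.

V_total = 251.1∠-90.5° V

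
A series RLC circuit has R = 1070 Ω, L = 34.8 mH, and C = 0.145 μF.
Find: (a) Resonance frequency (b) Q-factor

Step 1 — Resonance condition Im(Z)=0 gives ω₀ = 1/√(LC).
Step 2 — ω₀ = 1/√(0.0348·1.45e-07) = 1.408e+04 rad/s.
Step 3 — f₀ = ω₀/(2π) = 2241 Hz.
Step 4 — Series Q: Q = ω₀L/R = 1.408e+04·0.0348/1070 = 0.4578.

(a) f₀ = 2241 Hz  (b) Q = 0.4578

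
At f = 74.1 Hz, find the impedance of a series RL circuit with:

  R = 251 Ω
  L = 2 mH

Step 1 — Angular frequency: ω = 2π·f = 2π·74.1 = 465.6 rad/s.
Step 2 — Component impedances:
  R: Z = R = 251 Ω
  L: Z = jωL = j·465.6·0.002 = 0 + j0.9312 Ω
Step 3 — Series combination: Z_total = R + L = 251 + j0.9312 Ω = 251∠0.2° Ω.

Z = 251 + j0.9312 Ω = 251∠0.2° Ω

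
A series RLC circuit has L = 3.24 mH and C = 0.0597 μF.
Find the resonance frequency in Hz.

Step 1 — Resonance condition Im(Z)=0 gives ω₀ = 1/√(LC).
Step 2 — ω₀ = 1/√(0.00324·5.97e-08) = 7.19e+04 rad/s.
Step 3 — f₀ = ω₀/(2π) = 1.144e+04 Hz.

f₀ = 1.144e+04 Hz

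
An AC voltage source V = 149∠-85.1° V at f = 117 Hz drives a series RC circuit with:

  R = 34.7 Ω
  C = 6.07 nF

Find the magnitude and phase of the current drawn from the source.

Step 1 — Angular frequency: ω = 2π·f = 2π·117 = 735.1 rad/s.
Step 2 — Component impedances:
  R: Z = R = 34.7 Ω
  C: Z = 1/(jωC) = -j/(ω·C) = 0 - j2.241e+05 Ω
Step 3 — Series combination: Z_total = R + C = 34.7 - j2.241e+05 Ω = 2.241e+05∠-90.0° Ω.
Step 4 — Source phasor: V = 149∠-85.1° V = 12.73 - j148.5 V.
Step 5 — Ohm's law: I = V / Z_total = (12.73 - j148.5) / (34.7 - j2.241e+05) = 0.0006625 + j5.669e-05 A.
Step 6 — Convert to polar: |I| = 0.0006649 A, ∠I = 4.9°.

I = 0.0006649∠4.9° A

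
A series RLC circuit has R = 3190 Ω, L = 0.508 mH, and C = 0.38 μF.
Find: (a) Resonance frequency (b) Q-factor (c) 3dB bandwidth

Step 1 — Resonance condition Im(Z)=0 gives ω₀ = 1/√(LC).
Step 2 — ω₀ = 1/√(0.000508·3.8e-07) = 7.197e+04 rad/s.
Step 3 — f₀ = ω₀/(2π) = 1.146e+04 Hz.
Step 4 — Series Q: Q = ω₀L/R = 7.197e+04·0.000508/3190 = 0.01146.
Step 5 — 3dB bandwidth: Δω = ω₀/Q = 6.28e+06 rad/s; BW = Δω/(2π) = 9.994e+05 Hz.

(a) f₀ = 1.146e+04 Hz  (b) Q = 0.01146  (c) BW = 9.994e+05 Hz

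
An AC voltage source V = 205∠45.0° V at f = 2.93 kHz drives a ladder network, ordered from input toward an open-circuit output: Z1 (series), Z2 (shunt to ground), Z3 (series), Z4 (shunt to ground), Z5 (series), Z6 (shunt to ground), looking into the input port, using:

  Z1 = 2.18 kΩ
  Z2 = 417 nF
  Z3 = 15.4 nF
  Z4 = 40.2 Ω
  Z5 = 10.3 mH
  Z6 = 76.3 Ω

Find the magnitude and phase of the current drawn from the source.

Step 1 — Angular frequency: ω = 2π·f = 2π·2930 = 1.841e+04 rad/s.
Step 2 — Component impedances:
  Z1: Z = R = 2180 Ω
  Z2: Z = 1/(jωC) = -j/(ω·C) = 0 - j130.3 Ω
  Z3: Z = 1/(jωC) = -j/(ω·C) = 0 - j3527 Ω
  Z4: Z = R = 40.2 Ω
  Z5: Z = jωL = j·1.841e+04·0.0103 = 0 + j189.6 Ω
  Z6: Z = R = 76.3 Ω
Step 3 — Ladder network (open output): work backward from the far end, alternating series and parallel combinations. Z_in = 2180 - j125.6 Ω = 2184∠-3.3° Ω.
Step 4 — Source phasor: V = 205∠45.0° V = 145 + j145 V.
Step 5 — Ohm's law: I = V / Z_total = (145 + j145) / (2180 - j125.6) = 0.06245 + j0.07009 A.
Step 6 — Convert to polar: |I| = 0.09388 A, ∠I = 48.3°.

I = 0.09388∠48.3° A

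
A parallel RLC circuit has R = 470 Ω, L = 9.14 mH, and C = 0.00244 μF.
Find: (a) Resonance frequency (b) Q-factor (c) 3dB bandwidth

Step 1 — Resonance: ω₀ = 1/√(LC) = 1/√(0.00914·2.44e-09) = 2.118e+05 rad/s.
Step 2 — f₀ = ω₀/(2π) = 3.37e+04 Hz.
Step 3 — Parallel Q: Q = R/(ω₀L) = 470/(2.118e+05·0.00914) = 0.2428.
Step 4 — Bandwidth: Δω = ω₀/Q = 8.72e+05 rad/s; BW = Δω/(2π) = 1.388e+05 Hz.

(a) f₀ = 3.37e+04 Hz  (b) Q = 0.2428  (c) BW = 1.388e+05 Hz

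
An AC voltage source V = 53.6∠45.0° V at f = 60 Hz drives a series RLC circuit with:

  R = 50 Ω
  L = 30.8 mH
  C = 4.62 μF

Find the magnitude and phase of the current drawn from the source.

Step 1 — Angular frequency: ω = 2π·f = 2π·60 = 377 rad/s.
Step 2 — Component impedances:
  R: Z = R = 50 Ω
  L: Z = jωL = j·377·0.0308 = 0 + j11.61 Ω
  C: Z = 1/(jωC) = -j/(ω·C) = 0 - j574.2 Ω
Step 3 — Series combination: Z_total = R + L + C = 50 - j562.5 Ω = 564.8∠-84.9° Ω.
Step 4 — Source phasor: V = 53.6∠45.0° V = 37.9 + j37.9 V.
Step 5 — Ohm's law: I = V / Z_total = (37.9 + j37.9) / (50 - j562.5) = -0.0609 + j0.07279 A.
Step 6 — Convert to polar: |I| = 0.09491 A, ∠I = 129.9°.

I = 0.09491∠129.9° A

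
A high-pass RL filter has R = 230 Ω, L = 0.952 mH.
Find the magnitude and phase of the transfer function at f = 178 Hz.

Step 1 — Angular frequency: ω = 2π·178 = 1118 rad/s.
Step 2 — Transfer function: H(jω) = jωL/(R + jωL).
Step 3 — Numerator jωL = j·1.065; denominator R + jωL = 230 + j1.065.
Step 4 — H = 2.143e-05 + j0.004629.
Step 5 — Magnitude: |H| = 0.004629 (-46.7 dB); phase: φ = 89.7°.

|H| = 0.004629 (-46.7 dB), φ = 89.7°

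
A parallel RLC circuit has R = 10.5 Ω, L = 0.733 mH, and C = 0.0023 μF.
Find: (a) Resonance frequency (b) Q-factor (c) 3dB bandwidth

Step 1 — Resonance: ω₀ = 1/√(LC) = 1/√(0.000733·2.3e-09) = 7.702e+05 rad/s.
Step 2 — f₀ = ω₀/(2π) = 1.226e+05 Hz.
Step 3 — Parallel Q: Q = R/(ω₀L) = 10.5/(7.702e+05·0.000733) = 0.0186.
Step 4 — Bandwidth: Δω = ω₀/Q = 4.141e+07 rad/s; BW = Δω/(2π) = 6.59e+06 Hz.

(a) f₀ = 1.226e+05 Hz  (b) Q = 0.0186  (c) BW = 6.59e+06 Hz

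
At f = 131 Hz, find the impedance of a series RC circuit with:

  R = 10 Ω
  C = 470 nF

Step 1 — Angular frequency: ω = 2π·f = 2π·131 = 823.1 rad/s.
Step 2 — Component impedances:
  R: Z = R = 10 Ω
  C: Z = 1/(jωC) = -j/(ω·C) = 0 - j2585 Ω
Step 3 — Series combination: Z_total = R + C = 10 - j2585 Ω = 2585∠-89.8° Ω.

Z = 10 - j2585 Ω = 2585∠-89.8° Ω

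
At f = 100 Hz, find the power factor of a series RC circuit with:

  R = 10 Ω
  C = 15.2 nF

Step 1 — Angular frequency: ω = 2π·f = 2π·100 = 628.3 rad/s.
Step 2 — Component impedances:
  R: Z = R = 10 Ω
  C: Z = 1/(jωC) = -j/(ω·C) = 0 - j1.047e+05 Ω
Step 3 — Series combination: Z_total = R + C = 10 - j1.047e+05 Ω = 1.047e+05∠-90.0° Ω.
Step 4 — Power factor: PF = cos(φ) = Re(Z)/|Z| = 10/1.0471e+05 = 9.55e-05.
Step 5 — Type: Im(Z) = -1.047e+05 ⇒ leading (phase φ = -90.0°).

PF = 9.55e-05 (leading, φ = -90.0°)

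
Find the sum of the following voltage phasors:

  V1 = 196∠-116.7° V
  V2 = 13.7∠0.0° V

Step 1 — Convert each phasor to rectangular form:
  V1 = 196·(cos(-116.7°) + j·sin(-116.7°)) = -88.07 - j175.1 V
  V2 = 13.7·(cos(0.0°) + j·sin(0.0°)) = 13.7 V
Step 2 — Sum components: V_total = -74.37 - j175.1 V.
Step 3 — Convert to polar: |V_total| = 190.2 V, ∠V_total = -113.0°.

V_total = 190.2∠-113.0° V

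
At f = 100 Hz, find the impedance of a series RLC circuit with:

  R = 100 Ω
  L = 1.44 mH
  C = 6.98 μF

Step 1 — Angular frequency: ω = 2π·f = 2π·100 = 628.3 rad/s.
Step 2 — Component impedances:
  R: Z = R = 100 Ω
  L: Z = jωL = j·628.3·0.00144 = 0 + j0.9048 Ω
  C: Z = 1/(jωC) = -j/(ω·C) = 0 - j228 Ω
Step 3 — Series combination: Z_total = R + L + C = 100 - j227.1 Ω = 248.2∠-66.2° Ω.

Z = 100 - j227.1 Ω = 248.2∠-66.2° Ω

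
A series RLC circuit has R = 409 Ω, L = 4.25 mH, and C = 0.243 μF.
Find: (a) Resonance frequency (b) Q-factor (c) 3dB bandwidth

Step 1 — Resonance condition Im(Z)=0 gives ω₀ = 1/√(LC).
Step 2 — ω₀ = 1/√(0.00425·2.43e-07) = 3.112e+04 rad/s.
Step 3 — f₀ = ω₀/(2π) = 4952 Hz.
Step 4 — Series Q: Q = ω₀L/R = 3.112e+04·0.00425/409 = 0.3233.
Step 5 — 3dB bandwidth: Δω = ω₀/Q = 9.624e+04 rad/s; BW = Δω/(2π) = 1.532e+04 Hz.

(a) f₀ = 4952 Hz  (b) Q = 0.3233  (c) BW = 1.532e+04 Hz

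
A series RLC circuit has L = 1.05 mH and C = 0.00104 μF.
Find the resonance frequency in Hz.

Step 1 — Resonance condition Im(Z)=0 gives ω₀ = 1/√(LC).
Step 2 — ω₀ = 1/√(0.00105·1.04e-09) = 9.569e+05 rad/s.
Step 3 — f₀ = ω₀/(2π) = 1.523e+05 Hz.

f₀ = 1.523e+05 Hz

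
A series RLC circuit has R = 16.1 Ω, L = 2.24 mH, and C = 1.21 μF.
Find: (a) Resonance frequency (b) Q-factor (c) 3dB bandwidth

Step 1 — Resonance condition Im(Z)=0 gives ω₀ = 1/√(LC).
Step 2 — ω₀ = 1/√(0.00224·1.21e-06) = 1.921e+04 rad/s.
Step 3 — f₀ = ω₀/(2π) = 3057 Hz.
Step 4 — Series Q: Q = ω₀L/R = 1.921e+04·0.00224/16.1 = 2.672.
Step 5 — 3dB bandwidth: Δω = ω₀/Q = 7188 rad/s; BW = Δω/(2π) = 1144 Hz.

(a) f₀ = 3057 Hz  (b) Q = 2.672  (c) BW = 1144 Hz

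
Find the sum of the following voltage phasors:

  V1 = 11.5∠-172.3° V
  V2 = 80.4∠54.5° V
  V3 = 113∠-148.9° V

Step 1 — Convert each phasor to rectangular form:
  V1 = 11.5·(cos(-172.3°) + j·sin(-172.3°)) = -11.4 - j1.541 V
  V2 = 80.4·(cos(54.5°) + j·sin(54.5°)) = 46.69 + j65.45 V
  V3 = 113·(cos(-148.9°) + j·sin(-148.9°)) = -96.76 - j58.37 V
Step 2 — Sum components: V_total = -61.47 + j5.546 V.
Step 3 — Convert to polar: |V_total| = 61.72 V, ∠V_total = 174.8°.

V_total = 61.72∠174.8° V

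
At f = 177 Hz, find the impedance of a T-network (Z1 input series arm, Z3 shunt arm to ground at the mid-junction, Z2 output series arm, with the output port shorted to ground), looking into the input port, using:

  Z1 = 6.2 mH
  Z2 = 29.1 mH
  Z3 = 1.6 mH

Step 1 — Angular frequency: ω = 2π·f = 2π·177 = 1112 rad/s.
Step 2 — Component impedances:
  Z1: Z = jωL = j·1112·0.0062 = 0 + j6.895 Ω
  Z2: Z = jωL = j·1112·0.0291 = 0 + j32.36 Ω
  Z3: Z = jωL = j·1112·0.0016 = 0 + j1.779 Ω
Step 3 — With the output port shorted to ground, the output series arm Z2 runs from the junction to ground; the shunt arm Z3 also runs from the junction to ground. They appear in parallel: Z3 || Z2 = 0 + j1.687 Ω.
Step 4 — Series with input arm Z1: Z_in = Z1 + (Z3 || Z2) = 0 + j8.582 Ω = 8.582∠90.0° Ω.

Z = 0 + j8.582 Ω = 8.582∠90.0° Ω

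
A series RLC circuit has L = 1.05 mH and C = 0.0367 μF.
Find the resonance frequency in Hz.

Step 1 — Resonance condition Im(Z)=0 gives ω₀ = 1/√(LC).
Step 2 — ω₀ = 1/√(0.00105·3.67e-08) = 1.611e+05 rad/s.
Step 3 — f₀ = ω₀/(2π) = 2.564e+04 Hz.

f₀ = 2.564e+04 Hz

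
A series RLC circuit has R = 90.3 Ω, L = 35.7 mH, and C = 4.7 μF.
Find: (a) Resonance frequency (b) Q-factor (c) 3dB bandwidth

Step 1 — Resonance condition Im(Z)=0 gives ω₀ = 1/√(LC).
Step 2 — ω₀ = 1/√(0.0357·4.7e-06) = 2441 rad/s.
Step 3 — f₀ = ω₀/(2π) = 388.5 Hz.
Step 4 — Series Q: Q = ω₀L/R = 2441·0.0357/90.3 = 0.9652.
Step 5 — 3dB bandwidth: Δω = ω₀/Q = 2529 rad/s; BW = Δω/(2π) = 402.6 Hz.

(a) f₀ = 388.5 Hz  (b) Q = 0.9652  (c) BW = 402.6 Hz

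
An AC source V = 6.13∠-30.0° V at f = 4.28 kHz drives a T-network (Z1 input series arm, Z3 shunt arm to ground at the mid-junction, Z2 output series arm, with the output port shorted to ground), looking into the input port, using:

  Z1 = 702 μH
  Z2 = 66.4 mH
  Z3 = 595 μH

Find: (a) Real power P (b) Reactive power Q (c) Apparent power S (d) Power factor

Step 1 — Angular frequency: ω = 2π·f = 2π·4280 = 2.689e+04 rad/s.
Step 2 — Component impedances:
  Z1: Z = jωL = j·2.689e+04·0.000702 = 0 + j18.88 Ω
  Z2: Z = jωL = j·2.689e+04·0.0664 = 0 + j1786 Ω
  Z3: Z = jωL = j·2.689e+04·0.000595 = 0 + j16 Ω
Step 3 — With the output port shorted to ground, the output series arm Z2 runs from the junction to ground; the shunt arm Z3 also runs from the junction to ground. They appear in parallel: Z3 || Z2 = 0 + j15.86 Ω.
Step 4 — Series with input arm Z1: Z_in = Z1 + (Z3 || Z2) = 0 + j34.74 Ω = 34.74∠90.0° Ω.
Step 5 — Source phasor: V = 6.13∠-30.0° V = 5.309 - j3.065 V.
Step 6 — Current: I = V / Z = -0.08823 - j0.1528 A = 0.1765∠-120.0° A.
Step 7 — Complex power: S = V·I* = 0 + j1.082 VA.
Step 8 — Real power: P = Re(S) = 0 W.
Step 9 — Reactive power: Q = Im(S) = 1.082 VAR.
Step 10 — Apparent power: |S| = 1.082 VA.
Step 11 — Power factor: PF = P/|S| = 0 (lagging).

(a) P = 0 W  (b) Q = 1.082 VAR  (c) S = 1.082 VA  (d) PF = 0 (lagging)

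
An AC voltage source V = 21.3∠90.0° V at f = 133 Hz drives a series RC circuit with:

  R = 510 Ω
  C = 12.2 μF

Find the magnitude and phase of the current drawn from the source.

Step 1 — Angular frequency: ω = 2π·f = 2π·133 = 835.7 rad/s.
Step 2 — Component impedances:
  R: Z = R = 510 Ω
  C: Z = 1/(jωC) = -j/(ω·C) = 0 - j98.09 Ω
Step 3 — Series combination: Z_total = R + C = 510 - j98.09 Ω = 519.3∠-10.9° Ω.
Step 4 — Source phasor: V = 21.3∠90.0° V = 0 + j21.3 V.
Step 5 — Ohm's law: I = V / Z_total = (0 + j21.3) / (510 - j98.09) = -0.007746 + j0.04027 A.
Step 6 — Convert to polar: |I| = 0.04101 A, ∠I = 100.9°.

I = 0.04101∠100.9° A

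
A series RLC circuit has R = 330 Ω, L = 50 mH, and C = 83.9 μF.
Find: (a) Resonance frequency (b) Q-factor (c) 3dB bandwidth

Step 1 — Resonance: ω₀ = 1/√(LC) = 1/√(0.05·8.39e-05) = 488.2 rad/s.
Step 2 — f₀ = ω₀/(2π) = 77.71 Hz.
Step 3 — Series Q: Q = ω₀L/R = 488.2·0.05/330 = 0.07398.
Step 4 — Bandwidth: Δω = ω₀/Q = 6600 rad/s; BW = Δω/(2π) = 1050 Hz.

(a) f₀ = 77.71 Hz  (b) Q = 0.07398  (c) BW = 1050 Hz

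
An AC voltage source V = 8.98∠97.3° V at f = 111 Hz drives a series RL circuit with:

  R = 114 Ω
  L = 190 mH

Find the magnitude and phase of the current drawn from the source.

Step 1 — Angular frequency: ω = 2π·f = 2π·111 = 697.4 rad/s.
Step 2 — Component impedances:
  R: Z = R = 114 Ω
  L: Z = jωL = j·697.4·0.19 = 0 + j132.5 Ω
Step 3 — Series combination: Z_total = R + L = 114 + j132.5 Ω = 174.8∠49.3° Ω.
Step 4 — Source phasor: V = 8.98∠97.3° V = -1.141 + j8.907 V.
Step 5 — Ohm's law: I = V / Z_total = (-1.141 + j8.907) / (114 + j132.5) = 0.03437 + j0.03818 A.
Step 6 — Convert to polar: |I| = 0.05137 A, ∠I = 48.0°.

I = 0.05137∠48.0° A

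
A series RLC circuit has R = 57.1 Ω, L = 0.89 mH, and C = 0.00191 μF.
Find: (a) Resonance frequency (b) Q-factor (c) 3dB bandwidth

Step 1 — Resonance condition Im(Z)=0 gives ω₀ = 1/√(LC).
Step 2 — ω₀ = 1/√(0.00089·1.91e-09) = 7.67e+05 rad/s.
Step 3 — f₀ = ω₀/(2π) = 1.221e+05 Hz.
Step 4 — Series Q: Q = ω₀L/R = 7.67e+05·0.00089/57.1 = 11.95.
Step 5 — 3dB bandwidth: Δω = ω₀/Q = 6.416e+04 rad/s; BW = Δω/(2π) = 1.021e+04 Hz.

(a) f₀ = 1.221e+05 Hz  (b) Q = 11.95  (c) BW = 1.021e+04 Hz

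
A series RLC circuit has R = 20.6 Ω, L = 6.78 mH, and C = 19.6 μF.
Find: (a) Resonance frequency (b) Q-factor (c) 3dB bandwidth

Step 1 — Resonance condition Im(Z)=0 gives ω₀ = 1/√(LC).
Step 2 — ω₀ = 1/√(0.00678·1.96e-05) = 2743 rad/s.
Step 3 — f₀ = ω₀/(2π) = 436.6 Hz.
Step 4 — Series Q: Q = ω₀L/R = 2743·0.00678/20.6 = 0.9029.
Step 5 — 3dB bandwidth: Δω = ω₀/Q = 3038 rad/s; BW = Δω/(2π) = 483.6 Hz.

(a) f₀ = 436.6 Hz  (b) Q = 0.9029  (c) BW = 483.6 Hz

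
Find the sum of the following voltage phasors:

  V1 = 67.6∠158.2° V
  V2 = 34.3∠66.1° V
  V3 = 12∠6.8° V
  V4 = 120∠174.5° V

Step 1 — Convert each phasor to rectangular form:
  V1 = 67.6·(cos(158.2°) + j·sin(158.2°)) = -62.77 + j25.1 V
  V2 = 34.3·(cos(66.1°) + j·sin(66.1°)) = 13.9 + j31.36 V
  V3 = 12·(cos(6.8°) + j·sin(6.8°)) = 11.92 + j1.421 V
  V4 = 120·(cos(174.5°) + j·sin(174.5°)) = -119.4 + j11.5 V
Step 2 — Sum components: V_total = -156.4 + j69.39 V.
Step 3 — Convert to polar: |V_total| = 171.1 V, ∠V_total = 156.1°.

V_total = 171.1∠156.1° V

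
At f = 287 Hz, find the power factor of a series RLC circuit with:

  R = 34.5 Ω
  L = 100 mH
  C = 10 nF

Step 1 — Angular frequency: ω = 2π·f = 2π·287 = 1803 rad/s.
Step 2 — Component impedances:
  R: Z = R = 34.5 Ω
  L: Z = jωL = j·1803·0.1 = 0 + j180.3 Ω
  C: Z = 1/(jωC) = -j/(ω·C) = 0 - j5.545e+04 Ω
Step 3 — Series combination: Z_total = R + L + C = 34.5 - j5.527e+04 Ω = 5.527e+04∠-90.0° Ω.
Step 4 — Power factor: PF = cos(φ) = Re(Z)/|Z| = 34.5/5.527e+04 = 0.0006242.
Step 5 — Type: Im(Z) = -5.527e+04 ⇒ leading (phase φ = -90.0°).

PF = 0.0006242 (leading, φ = -90.0°)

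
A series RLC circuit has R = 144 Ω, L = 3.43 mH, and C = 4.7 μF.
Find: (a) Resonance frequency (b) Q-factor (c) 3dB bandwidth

Step 1 — Resonance condition Im(Z)=0 gives ω₀ = 1/√(LC).
Step 2 — ω₀ = 1/√(0.00343·4.7e-06) = 7876 rad/s.
Step 3 — f₀ = ω₀/(2π) = 1253 Hz.
Step 4 — Series Q: Q = ω₀L/R = 7876·0.00343/144 = 0.1876.
Step 5 — 3dB bandwidth: Δω = ω₀/Q = 4.198e+04 rad/s; BW = Δω/(2π) = 6682 Hz.

(a) f₀ = 1253 Hz  (b) Q = 0.1876  (c) BW = 6682 Hz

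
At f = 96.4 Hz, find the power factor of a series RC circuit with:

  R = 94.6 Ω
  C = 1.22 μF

Step 1 — Angular frequency: ω = 2π·f = 2π·96.4 = 605.7 rad/s.
Step 2 — Component impedances:
  R: Z = R = 94.6 Ω
  C: Z = 1/(jωC) = -j/(ω·C) = 0 - j1353 Ω
Step 3 — Series combination: Z_total = R + C = 94.6 - j1353 Ω = 1357∠-86.0° Ω.
Step 4 — Power factor: PF = cos(φ) = Re(Z)/|Z| = 94.6/1356.6 = 0.06973.
Step 5 — Type: Im(Z) = -1353 ⇒ leading (phase φ = -86.0°).

PF = 0.06973 (leading, φ = -86.0°)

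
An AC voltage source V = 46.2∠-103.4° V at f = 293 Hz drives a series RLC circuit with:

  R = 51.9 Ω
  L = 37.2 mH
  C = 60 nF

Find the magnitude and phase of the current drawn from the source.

Step 1 — Angular frequency: ω = 2π·f = 2π·293 = 1841 rad/s.
Step 2 — Component impedances:
  R: Z = R = 51.9 Ω
  L: Z = jωL = j·1841·0.0372 = 0 + j68.48 Ω
  C: Z = 1/(jωC) = -j/(ω·C) = 0 - j9053 Ω
Step 3 — Series combination: Z_total = R + L + C = 51.9 - j8985 Ω = 8985∠-89.7° Ω.
Step 4 — Source phasor: V = 46.2∠-103.4° V = -10.71 - j44.94 V.
Step 5 — Ohm's law: I = V / Z_total = (-10.71 - j44.94) / (51.9 - j8985) = 0.004995 - j0.001221 A.
Step 6 — Convert to polar: |I| = 0.005142 A, ∠I = -13.7°.

I = 0.005142∠-13.7° A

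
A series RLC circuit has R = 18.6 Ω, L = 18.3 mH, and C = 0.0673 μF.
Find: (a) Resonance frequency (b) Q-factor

Step 1 — Resonance condition Im(Z)=0 gives ω₀ = 1/√(LC).
Step 2 — ω₀ = 1/√(0.0183·6.73e-08) = 2.849e+04 rad/s.
Step 3 — f₀ = ω₀/(2π) = 4535 Hz.
Step 4 — Series Q: Q = ω₀L/R = 2.849e+04·0.0183/18.6 = 28.04.

(a) f₀ = 4535 Hz  (b) Q = 28.04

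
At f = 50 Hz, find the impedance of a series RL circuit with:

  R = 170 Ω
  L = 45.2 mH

Step 1 — Angular frequency: ω = 2π·f = 2π·50 = 314.2 rad/s.
Step 2 — Component impedances:
  R: Z = R = 170 Ω
  L: Z = jωL = j·314.2·0.0452 = 0 + j14.2 Ω
Step 3 — Series combination: Z_total = R + L = 170 + j14.2 Ω = 170.6∠4.8° Ω.

Z = 170 + j14.2 Ω = 170.6∠4.8° Ω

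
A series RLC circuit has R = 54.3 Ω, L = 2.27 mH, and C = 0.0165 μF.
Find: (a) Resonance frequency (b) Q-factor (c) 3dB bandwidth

Step 1 — Resonance condition Im(Z)=0 gives ω₀ = 1/√(LC).
Step 2 — ω₀ = 1/√(0.00227·1.65e-08) = 1.634e+05 rad/s.
Step 3 — f₀ = ω₀/(2π) = 2.601e+04 Hz.
Step 4 — Series Q: Q = ω₀L/R = 1.634e+05·0.00227/54.3 = 6.831.
Step 5 — 3dB bandwidth: Δω = ω₀/Q = 2.392e+04 rad/s; BW = Δω/(2π) = 3807 Hz.

(a) f₀ = 2.601e+04 Hz  (b) Q = 6.831  (c) BW = 3807 Hz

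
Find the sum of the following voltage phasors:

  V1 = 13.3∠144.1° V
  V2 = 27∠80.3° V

Step 1 — Convert each phasor to rectangular form:
  V1 = 13.3·(cos(144.1°) + j·sin(144.1°)) = -10.77 + j7.799 V
  V2 = 27·(cos(80.3°) + j·sin(80.3°)) = 4.549 + j26.61 V
Step 2 — Sum components: V_total = -6.224 + j34.41 V.
Step 3 — Convert to polar: |V_total| = 34.97 V, ∠V_total = 100.3°.

V_total = 34.97∠100.3° V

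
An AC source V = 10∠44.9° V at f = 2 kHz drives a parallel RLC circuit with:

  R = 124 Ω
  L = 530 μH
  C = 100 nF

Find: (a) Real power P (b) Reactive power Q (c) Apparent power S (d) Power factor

Step 1 — Angular frequency: ω = 2π·f = 2π·2000 = 1.257e+04 rad/s.
Step 2 — Component impedances:
  R: Z = R = 124 Ω
  L: Z = jωL = j·1.257e+04·0.00053 = 0 + j6.66 Ω
  C: Z = 1/(jωC) = -j/(ω·C) = 0 - j795.8 Ω
Step 3 — Parallel combination: 1/Z_total = 1/R + 1/L + 1/C; Z_total = 0.3627 + j6.697 Ω = 6.707∠86.9° Ω.
Step 4 — Source phasor: V = 10∠44.9° V = 7.083 + j7.059 V.
Step 5 — Current: I = V / Z = 1.108 - j0.9977 A = 1.491∠-42.0° A.
Step 6 — Complex power: S = V·I* = 0.8065 + j14.89 VA.
Step 7 — Real power: P = Re(S) = 0.8065 W.
Step 8 — Reactive power: Q = Im(S) = 14.89 VAR.
Step 9 — Apparent power: |S| = 14.91 VA.
Step 10 — Power factor: PF = P/|S| = 0.05409 (lagging).

(a) P = 0.8065 W  (b) Q = 14.89 VAR  (c) S = 14.91 VA  (d) PF = 0.05409 (lagging)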